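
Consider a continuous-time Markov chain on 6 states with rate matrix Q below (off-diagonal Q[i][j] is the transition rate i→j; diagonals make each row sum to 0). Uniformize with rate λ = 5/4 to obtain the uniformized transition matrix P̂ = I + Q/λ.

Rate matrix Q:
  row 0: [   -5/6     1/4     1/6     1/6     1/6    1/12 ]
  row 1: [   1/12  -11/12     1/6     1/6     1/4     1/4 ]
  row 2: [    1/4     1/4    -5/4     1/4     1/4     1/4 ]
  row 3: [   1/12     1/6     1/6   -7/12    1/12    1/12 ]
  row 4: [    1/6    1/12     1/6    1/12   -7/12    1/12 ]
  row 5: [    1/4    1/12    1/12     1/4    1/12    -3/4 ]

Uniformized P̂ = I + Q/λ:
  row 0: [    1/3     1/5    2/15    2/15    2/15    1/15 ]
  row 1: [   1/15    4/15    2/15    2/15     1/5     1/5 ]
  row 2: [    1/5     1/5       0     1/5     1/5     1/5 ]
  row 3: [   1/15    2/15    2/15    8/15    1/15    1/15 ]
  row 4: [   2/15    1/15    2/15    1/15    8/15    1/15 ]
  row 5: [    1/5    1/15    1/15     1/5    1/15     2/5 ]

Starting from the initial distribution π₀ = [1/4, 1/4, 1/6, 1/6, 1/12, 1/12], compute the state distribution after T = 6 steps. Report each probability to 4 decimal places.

π = [0.1571, 0.1467, 0.1087, 0.2280, 0.2082, 0.1512]

t=0: π = [0.2500, 0.2500, 0.1667, 0.1667, 0.0833, 0.0833]
t=1: π = [0.1722, 0.1833, 0.1056, 0.2111, 0.1778, 0.1500]
t=2: π = [0.1585, 0.1544, 0.1093, 0.2230, 0.1996, 0.1552]
t=3: π = [0.1575, 0.1481, 0.1084, 0.2268, 0.2056, 0.1536]
t=4: π = [0.1573, 0.1469, 0.1086, 0.2278, 0.2073, 0.1521]
t=5: π = [0.1572, 0.1467, 0.1087, 0.2280, 0.2080, 0.1514]
t=6: π = [0.1571, 0.1467, 0.1087, 0.2280, 0.2082, 0.1512]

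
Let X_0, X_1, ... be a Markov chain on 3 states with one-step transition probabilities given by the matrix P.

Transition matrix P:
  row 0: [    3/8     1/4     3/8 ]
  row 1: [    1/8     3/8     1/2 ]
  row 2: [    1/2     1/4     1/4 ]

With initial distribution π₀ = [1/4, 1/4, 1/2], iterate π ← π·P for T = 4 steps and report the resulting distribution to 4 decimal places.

t=0: π = [0.2500, 0.2500, 0.5000]
t=1: π = [0.3750, 0.2813, 0.3438]
t=2: π = [0.3477, 0.2852, 0.3672]
t=3: π = [0.3496, 0.2856, 0.3647]
t=4: π = [0.3492, 0.2857, 0.3651]

π = [0.3492, 0.2857, 0.3651]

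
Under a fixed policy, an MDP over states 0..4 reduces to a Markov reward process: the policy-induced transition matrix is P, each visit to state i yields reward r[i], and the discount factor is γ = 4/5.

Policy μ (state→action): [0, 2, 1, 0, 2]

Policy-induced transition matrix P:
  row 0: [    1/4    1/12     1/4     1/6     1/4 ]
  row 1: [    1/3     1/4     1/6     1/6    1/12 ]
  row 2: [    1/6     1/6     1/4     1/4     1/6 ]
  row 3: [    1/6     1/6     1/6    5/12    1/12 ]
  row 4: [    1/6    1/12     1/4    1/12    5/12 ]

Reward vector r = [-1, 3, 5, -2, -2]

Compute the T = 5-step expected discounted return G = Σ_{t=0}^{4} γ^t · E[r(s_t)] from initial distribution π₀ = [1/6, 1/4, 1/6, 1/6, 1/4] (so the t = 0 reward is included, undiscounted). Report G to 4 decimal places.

t=0: π = [0.1667, 0.2500, 0.1667, 0.1667, 0.2500], E[r] = 0.5833, γ^t·E[r] = 0.583333, running G = 0.583333
t=1: π = [0.2222, 0.1528, 0.2153, 0.2014, 0.2083], E[r] = 0.4931, γ^t·E[r] = 0.394444, running G = 0.977778
t=2: π = [0.2106, 0.1435, 0.2205, 0.2176, 0.2078], E[r] = 0.4716, γ^t·E[r] = 0.301852, running G = 1.279630
t=3: π = [0.2081, 0.1438, 0.2199, 0.2221, 0.2061], E[r] = 0.4663, γ^t·E[r] = 0.238741, running G = 1.518370
t=4: π = [0.2080, 0.1441, 0.2195, 0.2234, 0.2050], E[r] = 0.4652, γ^t·E[r] = 0.190540, running G = 1.708910

G = 1.7089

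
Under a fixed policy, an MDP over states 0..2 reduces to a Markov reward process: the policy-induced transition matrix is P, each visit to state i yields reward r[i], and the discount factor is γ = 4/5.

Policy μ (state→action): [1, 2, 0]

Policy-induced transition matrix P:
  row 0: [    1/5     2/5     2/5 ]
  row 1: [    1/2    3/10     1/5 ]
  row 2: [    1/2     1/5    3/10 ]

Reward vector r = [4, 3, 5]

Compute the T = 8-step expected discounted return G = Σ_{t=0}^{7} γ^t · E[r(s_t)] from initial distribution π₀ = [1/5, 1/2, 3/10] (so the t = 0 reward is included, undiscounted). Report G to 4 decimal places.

G = 16.4272

t=0: π = [0.2000, 0.5000, 0.3000], E[r] = 3.8000, γ^t·E[r] = 3.800000, running G = 3.800000
t=1: π = [0.4400, 0.2900, 0.2700], E[r] = 3.9800, γ^t·E[r] = 3.184000, running G = 6.984000
t=2: π = [0.3680, 0.3170, 0.3150], E[r] = 3.9980, γ^t·E[r] = 2.558720, running G = 9.542720
t=3: π = [0.3896, 0.3053, 0.3051], E[r] = 3.9998, γ^t·E[r] = 2.047898, running G = 11.590618
t=4: π = [0.3831, 0.3085, 0.3084], E[r] = 4.0000, γ^t·E[r] = 1.638392, running G = 13.229009
t=5: π = [0.3851, 0.3075, 0.3075], E[r] = 4.0000, γ^t·E[r] = 1.310719, running G = 14.539729
t=6: π = [0.3845, 0.3078, 0.3078], E[r] = 4.0000, γ^t·E[r] = 1.048576, running G = 15.588305
t=7: π = [0.3847, 0.3077, 0.3077], E[r] = 4.0000, γ^t·E[r] = 0.838861, running G = 16.427165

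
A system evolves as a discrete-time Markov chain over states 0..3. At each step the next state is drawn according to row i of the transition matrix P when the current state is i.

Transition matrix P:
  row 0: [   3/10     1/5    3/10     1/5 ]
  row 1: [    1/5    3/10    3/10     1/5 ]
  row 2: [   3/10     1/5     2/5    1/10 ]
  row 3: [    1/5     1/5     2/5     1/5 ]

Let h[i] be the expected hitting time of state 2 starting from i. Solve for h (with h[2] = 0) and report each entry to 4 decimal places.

First-step conditioning: h[2] = 0; for i ≠ 2, h[i] = 1 + Σ_k P[i][k]·h[k].
  h[0] = 1 + 3/10·h[0] + 1/5·h[1] + 1/5·h[3]
  h[1] = 1 + 1/5·h[0] + 3/10·h[1] + 1/5·h[3]
  h[3] = 1 + 1/5·h[0] + 1/5·h[1] + 1/5·h[3]
Solving the 3×3 linear system over states ≠ 2 gives exactly h = [25/8, 25/8, 0, 45/16] (h[2] = 0 is the target).

h = [3.1250, 3.1250, 0.0000, 2.8125]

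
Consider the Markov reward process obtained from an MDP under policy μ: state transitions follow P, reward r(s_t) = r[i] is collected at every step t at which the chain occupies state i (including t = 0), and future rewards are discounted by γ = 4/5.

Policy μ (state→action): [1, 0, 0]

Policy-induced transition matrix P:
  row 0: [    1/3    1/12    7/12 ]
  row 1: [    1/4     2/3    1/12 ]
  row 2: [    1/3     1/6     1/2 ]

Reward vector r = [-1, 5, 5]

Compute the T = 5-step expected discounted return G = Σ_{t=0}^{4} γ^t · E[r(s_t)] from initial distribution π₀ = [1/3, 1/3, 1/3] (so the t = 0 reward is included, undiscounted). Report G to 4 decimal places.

t=0: π = [0.3333, 0.3333, 0.3333], E[r] = 3.0000, γ^t·E[r] = 3.000000, running G = 3.000000
t=1: π = [0.3056, 0.3056, 0.3889], E[r] = 3.1667, γ^t·E[r] = 2.533333, running G = 5.533333
t=2: π = [0.3079, 0.2940, 0.3981], E[r] = 3.1528, γ^t·E[r] = 2.017778, running G = 7.551111
t=3: π = [0.3088, 0.2880, 0.4032], E[r] = 3.1470, γ^t·E[r] = 1.611259, running G = 9.162370
t=4: π = [0.3093, 0.2849, 0.4057], E[r] = 3.1440, γ^t·E[r] = 1.287783, running G = 10.450153

G = 10.4502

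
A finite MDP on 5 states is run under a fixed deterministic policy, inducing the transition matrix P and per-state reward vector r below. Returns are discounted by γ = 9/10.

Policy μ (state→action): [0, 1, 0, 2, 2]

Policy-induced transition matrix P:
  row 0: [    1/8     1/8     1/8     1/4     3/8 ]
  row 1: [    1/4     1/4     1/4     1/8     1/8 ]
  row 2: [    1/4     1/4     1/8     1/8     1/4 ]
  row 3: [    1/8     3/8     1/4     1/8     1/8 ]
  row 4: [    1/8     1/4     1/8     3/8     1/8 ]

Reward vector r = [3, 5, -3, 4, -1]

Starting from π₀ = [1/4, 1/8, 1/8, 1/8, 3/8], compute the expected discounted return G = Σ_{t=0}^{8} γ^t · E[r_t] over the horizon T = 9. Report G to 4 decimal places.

G = 10.7073

t=0: π = [0.2500, 0.1250, 0.1250, 0.1250, 0.3750], E[r] = 1.1250, γ^t·E[r] = 1.125000, running G = 1.125000
t=1: π = [0.1563, 0.2344, 0.1563, 0.2500, 0.2031], E[r] = 1.9688, γ^t·E[r] = 1.771875, running G = 2.896875
t=2: π = [0.1738, 0.2617, 0.1855, 0.1953, 0.1836], E[r] = 1.8711, γ^t·E[r] = 1.515586, running G = 4.412461
t=3: π = [0.1809, 0.2527, 0.1821, 0.1926, 0.1917], E[r] = 1.8386, γ^t·E[r] = 1.340356, running G = 5.752817
t=4: π = [0.1794, 0.2515, 0.1807, 0.1955, 0.1930], E[r] = 1.8425, γ^t·E[r] = 1.208863, running G = 6.961681
t=5: π = [0.1790, 0.2520, 0.1809, 0.1957, 0.1924], E[r] = 1.8448, γ^t·E[r] = 1.089326, running G = 8.051007
t=6: π = [0.1791, 0.2521, 0.1810, 0.1955, 0.1924], E[r] = 1.8444, γ^t·E[r] = 0.980203, running G = 9.031210
t=7: π = [0.1791, 0.2520, 0.1809, 0.1955, 0.1924], E[r] = 1.8443, γ^t·E[r] = 0.882126, running G = 9.913337
t=8: π = [0.1791, 0.2520, 0.1809, 0.1955, 0.1924], E[r] = 1.8443, γ^t·E[r] = 0.793924, running G = 10.707260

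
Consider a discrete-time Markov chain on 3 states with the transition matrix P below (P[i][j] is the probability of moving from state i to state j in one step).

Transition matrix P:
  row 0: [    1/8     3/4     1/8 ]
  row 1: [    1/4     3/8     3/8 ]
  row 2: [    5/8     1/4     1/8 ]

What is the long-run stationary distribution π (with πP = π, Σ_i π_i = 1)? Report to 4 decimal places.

π = [0.3021, 0.4583, 0.2396]

Balance equations π_j = Σ_i π_i·P[i][j]:
  π_0 = 1/8·π_0 + 1/4·π_1 + 5/8·π_2
  π_1 = 3/4·π_0 + 3/8·π_1 + 1/4·π_2
  normalize: π_0 + π_1 + π_2 = 1
Solving the linear system gives exactly π = [29/96, 11/24, 23/96].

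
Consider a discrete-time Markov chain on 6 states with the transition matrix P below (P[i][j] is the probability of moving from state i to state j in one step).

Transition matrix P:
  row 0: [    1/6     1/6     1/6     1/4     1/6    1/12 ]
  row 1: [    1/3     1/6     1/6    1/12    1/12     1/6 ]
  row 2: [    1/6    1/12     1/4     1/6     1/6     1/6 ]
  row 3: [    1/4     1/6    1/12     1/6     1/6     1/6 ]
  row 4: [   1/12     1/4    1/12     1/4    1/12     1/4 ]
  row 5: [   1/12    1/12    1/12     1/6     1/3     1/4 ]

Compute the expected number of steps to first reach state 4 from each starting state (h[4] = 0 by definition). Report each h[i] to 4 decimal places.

h = [5.5708, 5.9535, 5.4401, 5.4938, 0.0000, 4.4391]

First-step conditioning: h[4] = 0; for i ≠ 4, h[i] = 1 + Σ_k P[i][k]·h[k].
  h[0] = 1 + 1/6·h[0] + 1/6·h[1] + 1/6·h[2] + 1/4·h[3] + 1/12·h[5]
  h[1] = 1 + 1/3·h[0] + 1/6·h[1] + 1/6·h[2] + 1/12·h[3] + 1/6·h[5]
  h[2] = 1 + 1/6·h[0] + 1/12·h[1] + 1/4·h[2] + 1/6·h[3] + 1/6·h[5]
  h[3] = 1 + 1/4·h[0] + 1/6·h[1] + 1/12·h[2] + 1/6·h[3] + 1/6·h[5]
  h[5] = 1 + 1/12·h[0] + 1/12·h[1] + 1/12·h[2] + 1/6·h[3] + 1/4·h[5]
Solving the 5×5 linear system over states ≠ 4 gives exactly h = [209232/37559, 223608/37559, 204324/37559, 206340/37559, 0, 166728/37559] (h[4] = 0 is the target).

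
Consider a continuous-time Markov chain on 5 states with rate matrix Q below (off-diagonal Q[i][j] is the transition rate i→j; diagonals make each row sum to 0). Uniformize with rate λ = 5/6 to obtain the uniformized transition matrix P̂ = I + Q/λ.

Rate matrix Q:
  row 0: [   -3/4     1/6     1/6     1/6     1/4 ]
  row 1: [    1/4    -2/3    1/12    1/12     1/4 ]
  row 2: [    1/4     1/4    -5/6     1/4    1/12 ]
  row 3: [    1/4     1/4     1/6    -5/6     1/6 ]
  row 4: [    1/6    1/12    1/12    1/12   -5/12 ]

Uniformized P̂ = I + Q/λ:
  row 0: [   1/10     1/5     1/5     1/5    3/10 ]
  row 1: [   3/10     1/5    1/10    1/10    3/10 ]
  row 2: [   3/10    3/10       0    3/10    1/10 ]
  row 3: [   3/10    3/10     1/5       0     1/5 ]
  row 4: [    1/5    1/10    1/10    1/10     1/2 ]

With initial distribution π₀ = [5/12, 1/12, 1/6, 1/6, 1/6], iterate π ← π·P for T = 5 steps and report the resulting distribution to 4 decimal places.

t=0: π = [0.4167, 0.0833, 0.1667, 0.1667, 0.1667]
t=1: π = [0.2000, 0.2167, 0.1417, 0.1583, 0.2833]
t=2: π = [0.2317, 0.2017, 0.1217, 0.1325, 0.3125]
t=3: π = [0.2224, 0.1942, 0.1243, 0.1343, 0.3249]
t=4: π = [0.2230, 0.1934, 0.1232, 0.1337, 0.3267]
t=5: π = [0.2227, 0.1930, 0.1233, 0.1336, 0.3273]

π = [0.2227, 0.1930, 0.1233, 0.1336, 0.3273]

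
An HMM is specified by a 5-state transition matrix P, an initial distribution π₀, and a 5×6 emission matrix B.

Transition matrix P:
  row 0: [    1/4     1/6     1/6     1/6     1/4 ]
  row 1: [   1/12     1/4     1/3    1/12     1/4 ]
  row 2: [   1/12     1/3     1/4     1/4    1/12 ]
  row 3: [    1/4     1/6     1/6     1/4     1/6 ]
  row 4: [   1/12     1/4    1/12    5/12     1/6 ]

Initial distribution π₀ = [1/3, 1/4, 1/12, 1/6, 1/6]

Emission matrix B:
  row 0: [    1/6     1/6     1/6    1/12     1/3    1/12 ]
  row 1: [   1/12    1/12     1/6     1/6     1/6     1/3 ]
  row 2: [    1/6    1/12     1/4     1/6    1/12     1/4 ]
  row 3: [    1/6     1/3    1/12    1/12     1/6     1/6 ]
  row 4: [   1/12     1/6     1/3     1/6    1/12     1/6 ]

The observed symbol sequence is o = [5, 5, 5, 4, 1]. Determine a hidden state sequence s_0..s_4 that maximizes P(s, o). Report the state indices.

path = [1, 2, 1, 4, 3]

t=0: δ = [2.778e-02, 8.333e-02, 2.083e-02, 2.778e-02, 2.778e-02]  (obs o_0=5)
t=1: δ = [5.787e-04, 6.944e-03, 6.944e-03, 1.929e-03, 3.472e-03]  ψ = [0, 1, 1, 4, 1]  (obs o_1=5)
t=2: δ = [4.823e-05, 7.716e-04, 5.787e-04, 2.894e-04, 2.894e-04]  ψ = [1, 2, 1, 2, 1]  (obs o_2=5)
t=3: δ = [2.411e-05, 3.215e-05, 2.143e-05, 2.411e-05, 1.608e-05]  ψ = [3, 1, 1, 2, 1]  (obs o_3=4)
t=4: δ = [1.005e-06, 6.698e-07, 8.931e-07, 2.233e-06, 1.340e-06]  ψ = [0, 1, 1, 4, 1]  (obs o_4=1)
backtrack: best end state = 3; path = [1, 2, 1, 4, 3]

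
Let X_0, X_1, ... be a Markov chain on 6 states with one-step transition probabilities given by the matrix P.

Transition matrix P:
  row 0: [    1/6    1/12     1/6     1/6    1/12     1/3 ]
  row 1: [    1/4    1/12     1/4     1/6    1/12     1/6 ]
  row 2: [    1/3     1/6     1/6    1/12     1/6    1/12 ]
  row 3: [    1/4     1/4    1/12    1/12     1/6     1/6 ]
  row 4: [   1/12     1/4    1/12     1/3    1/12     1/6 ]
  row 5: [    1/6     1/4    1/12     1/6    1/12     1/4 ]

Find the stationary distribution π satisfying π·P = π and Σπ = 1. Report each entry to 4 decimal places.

π = [0.2091, 0.1743, 0.1416, 0.1596, 0.1084, 0.2070]

Balance equations π_j = Σ_i π_i·P[i][j]:
  π_0 = 1/6·π_0 + 1/4·π_1 + 1/3·π_2 + 1/4·π_3 + 1/12·π_4 + 1/6·π_5
  π_1 = 1/12·π_0 + 1/12·π_1 + 1/6·π_2 + 1/4·π_3 + 1/4·π_4 + 1/4·π_5
  π_2 = 1/6·π_0 + 1/4·π_1 + 1/6·π_2 + 1/12·π_3 + 1/12·π_4 + 1/12·π_5
  π_3 = 1/6·π_0 + 1/6·π_1 + 1/12·π_2 + 1/12·π_3 + 1/3·π_4 + 1/6·π_5
  π_4 = 1/12·π_0 + 1/12·π_1 + 1/6·π_2 + 1/6·π_3 + 1/12·π_4 + 1/12·π_5
  normalize: π_0 + π_1 + π_2 + π_3 + π_4 + π_5 = 1
Solving the linear system gives exactly π = [2746/13135, 4579/26270, 372/2627, 4613/28897, 6267/57794, 29902/144485].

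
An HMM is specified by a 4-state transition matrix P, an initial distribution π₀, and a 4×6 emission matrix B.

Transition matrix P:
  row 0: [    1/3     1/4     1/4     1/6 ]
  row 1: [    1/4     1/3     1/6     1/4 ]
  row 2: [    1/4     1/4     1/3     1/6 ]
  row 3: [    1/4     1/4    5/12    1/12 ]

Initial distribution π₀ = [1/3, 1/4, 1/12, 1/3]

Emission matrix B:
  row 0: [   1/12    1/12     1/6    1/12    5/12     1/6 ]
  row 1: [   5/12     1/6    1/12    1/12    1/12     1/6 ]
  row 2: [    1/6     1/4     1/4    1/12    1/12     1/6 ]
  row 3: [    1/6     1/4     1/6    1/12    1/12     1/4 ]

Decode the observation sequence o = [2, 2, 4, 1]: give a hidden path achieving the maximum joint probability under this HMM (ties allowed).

t=0: δ = [5.556e-02, 2.083e-02, 2.083e-02, 5.556e-02]  (obs o_0=2)
t=1: δ = [3.086e-03, 1.157e-03, 5.787e-03, 1.543e-03]  ψ = [0, 0, 3, 0]  (obs o_1=2)
t=2: δ = [6.028e-04, 1.206e-04, 1.608e-04, 8.038e-05]  ψ = [2, 2, 2, 2]  (obs o_2=4)
t=3: δ = [1.674e-05, 2.512e-05, 3.768e-05, 2.512e-05]  ψ = [0, 0, 0, 0]  (obs o_3=1)
backtrack: best end state = 2; path = [3, 2, 0, 2]

path = [3, 2, 0, 2]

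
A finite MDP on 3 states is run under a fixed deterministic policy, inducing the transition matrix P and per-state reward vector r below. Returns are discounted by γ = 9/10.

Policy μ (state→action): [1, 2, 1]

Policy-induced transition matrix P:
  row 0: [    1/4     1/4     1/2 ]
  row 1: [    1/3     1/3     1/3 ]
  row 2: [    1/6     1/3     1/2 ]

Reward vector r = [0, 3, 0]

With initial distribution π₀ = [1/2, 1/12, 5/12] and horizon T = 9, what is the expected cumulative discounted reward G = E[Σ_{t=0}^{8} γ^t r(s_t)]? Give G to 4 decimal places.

t=0: π = [0.5000, 0.0833, 0.4167], E[r] = 0.2500, γ^t·E[r] = 0.250000, running G = 0.250000
t=1: π = [0.2222, 0.2917, 0.4861], E[r] = 0.8750, γ^t·E[r] = 0.787500, running G = 1.037500
t=2: π = [0.2338, 0.3148, 0.4514], E[r] = 0.9444, γ^t·E[r] = 0.765000, running G = 1.802500
t=3: π = [0.2386, 0.3139, 0.4475], E[r] = 0.9416, γ^t·E[r] = 0.686391, running G = 2.488891
t=4: π = [0.2389, 0.3134, 0.4477], E[r] = 0.9403, γ^t·E[r] = 0.616961, running G = 3.105851
t=5: π = [0.2388, 0.3134, 0.4478], E[r] = 0.9403, γ^t·E[r] = 0.555229, running G = 3.661080
t=6: π = [0.2388, 0.3134, 0.4478], E[r] = 0.9403, γ^t·E[r] = 0.499712, running G = 4.160792
t=7: π = [0.2388, 0.3134, 0.4478], E[r] = 0.9403, γ^t·E[r] = 0.449742, running G = 4.610534
t=8: π = [0.2388, 0.3134, 0.4478], E[r] = 0.9403, γ^t·E[r] = 0.404768, running G = 5.015302

G = 5.0153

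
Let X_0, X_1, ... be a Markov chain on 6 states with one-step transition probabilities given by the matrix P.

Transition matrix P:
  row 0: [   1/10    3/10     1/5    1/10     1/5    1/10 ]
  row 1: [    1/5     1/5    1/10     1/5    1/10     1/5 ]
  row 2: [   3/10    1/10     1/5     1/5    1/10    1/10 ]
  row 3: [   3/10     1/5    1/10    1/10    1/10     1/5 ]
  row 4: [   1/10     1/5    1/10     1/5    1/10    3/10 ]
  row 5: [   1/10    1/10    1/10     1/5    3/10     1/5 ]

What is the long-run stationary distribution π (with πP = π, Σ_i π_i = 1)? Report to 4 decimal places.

π = [0.1779, 0.1862, 0.1309, 0.1656, 0.1547, 0.1846]

Balance equations π_j = Σ_i π_i·P[i][j]:
  π_0 = 1/10·π_0 + 1/5·π_1 + 3/10·π_2 + 3/10·π_3 + 1/10·π_4 + 1/10·π_5
  π_1 = 3/10·π_0 + 1/5·π_1 + 1/10·π_2 + 1/5·π_3 + 1/5·π_4 + 1/10·π_5
  π_2 = 1/5·π_0 + 1/10·π_1 + 1/5·π_2 + 1/10·π_3 + 1/10·π_4 + 1/10·π_5
  π_3 = 1/10·π_0 + 1/5·π_1 + 1/5·π_2 + 1/10·π_3 + 1/5·π_4 + 1/5·π_5
  π_4 = 1/5·π_0 + 1/10·π_1 + 1/10·π_2 + 1/10·π_3 + 1/10·π_4 + 3/10·π_5
  normalize: π_0 + π_1 + π_2 + π_3 + π_4 + π_5 = 1
Solving the linear system gives exactly π = [18913/106295, 19797/106295, 13912/106295, 17607/106295, 3289/21259, 2803/15185].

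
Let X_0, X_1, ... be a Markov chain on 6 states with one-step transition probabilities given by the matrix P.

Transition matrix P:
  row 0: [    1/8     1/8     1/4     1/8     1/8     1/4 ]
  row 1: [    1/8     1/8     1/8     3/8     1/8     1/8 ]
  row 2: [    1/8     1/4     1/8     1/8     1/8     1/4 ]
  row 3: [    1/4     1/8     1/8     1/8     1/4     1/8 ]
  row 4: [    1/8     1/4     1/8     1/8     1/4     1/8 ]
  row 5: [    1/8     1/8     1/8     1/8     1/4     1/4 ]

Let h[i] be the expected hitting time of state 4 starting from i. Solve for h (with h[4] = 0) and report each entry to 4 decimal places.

First-step conditioning: h[4] = 0; for i ≠ 4, h[i] = 1 + Σ_k P[i][k]·h[k].
  h[0] = 1 + 1/8·h[0] + 1/8·h[1] + 1/4·h[2] + 1/8·h[3] + 1/4·h[5]
  h[1] = 1 + 1/8·h[0] + 1/8·h[1] + 1/8·h[2] + 3/8·h[3] + 1/8·h[5]
  h[2] = 1 + 1/8·h[0] + 1/4·h[1] + 1/8·h[2] + 1/8·h[3] + 1/4·h[5]
  h[3] = 1 + 1/4·h[0] + 1/8·h[1] + 1/8·h[2] + 1/8·h[3] + 1/8·h[5]
  h[5] = 1 + 1/8·h[0] + 1/8·h[1] + 1/8·h[2] + 1/8·h[3] + 1/4·h[5]
Solving the 5×5 linear system over states ≠ 4 gives exactly h = [37424/6423, 36992/6423, 37376/6423, 11112/2141, 0, 32752/6423] (h[4] = 0 is the target).

h = [5.8266, 5.7593, 5.8191, 5.1901, 0.0000, 5.0992]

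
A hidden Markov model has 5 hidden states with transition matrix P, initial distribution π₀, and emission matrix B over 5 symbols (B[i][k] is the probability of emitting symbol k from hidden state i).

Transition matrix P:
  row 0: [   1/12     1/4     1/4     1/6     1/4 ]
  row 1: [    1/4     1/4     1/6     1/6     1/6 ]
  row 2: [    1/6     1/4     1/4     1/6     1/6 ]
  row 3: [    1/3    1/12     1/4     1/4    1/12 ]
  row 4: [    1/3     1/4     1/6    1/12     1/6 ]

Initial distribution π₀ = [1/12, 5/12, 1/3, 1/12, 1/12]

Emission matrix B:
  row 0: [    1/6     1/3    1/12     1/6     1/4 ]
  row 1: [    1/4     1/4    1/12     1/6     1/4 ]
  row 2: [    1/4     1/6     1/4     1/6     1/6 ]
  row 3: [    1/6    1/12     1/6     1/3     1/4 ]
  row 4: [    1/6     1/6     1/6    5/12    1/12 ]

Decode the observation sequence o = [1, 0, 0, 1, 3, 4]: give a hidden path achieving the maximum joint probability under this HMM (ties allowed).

t=0: δ = [2.778e-02, 1.042e-01, 5.556e-02, 6.944e-03, 1.389e-02]  (obs o_0=1)
t=1: δ = [4.340e-03, 6.510e-03, 4.340e-03, 2.894e-03, 2.894e-03]  ψ = [1, 1, 1, 1, 1]  (obs o_1=0)
t=2: δ = [2.713e-04, 4.069e-04, 2.713e-04, 1.808e-04, 1.808e-04]  ψ = [1, 1, 0, 1, 0]  (obs o_2=0)
t=3: δ = [3.391e-05, 2.543e-05, 1.130e-05, 5.651e-06, 1.130e-05]  ψ = [1, 1, 0, 1, 0]  (obs o_3=1)
t=4: δ = [1.060e-06, 1.413e-06, 1.413e-06, 1.884e-06, 3.532e-06]  ψ = [1, 0, 0, 0, 0]  (obs o_4=3)
t=5: δ = [2.943e-07, 2.208e-07, 9.811e-08, 1.177e-07, 4.906e-08]  ψ = [4, 4, 4, 3, 4]  (obs o_5=4)
backtrack: best end state = 0; path = [1, 1, 1, 0, 4, 0]

path = [1, 1, 1, 0, 4, 0]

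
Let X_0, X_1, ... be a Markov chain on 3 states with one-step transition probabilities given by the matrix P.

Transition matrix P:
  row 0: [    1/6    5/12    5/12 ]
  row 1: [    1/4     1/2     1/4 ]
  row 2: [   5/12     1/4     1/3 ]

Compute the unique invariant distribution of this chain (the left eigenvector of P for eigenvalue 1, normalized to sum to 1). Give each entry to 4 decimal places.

Balance equations π_j = Σ_i π_i·P[i][j]:
  π_0 = 1/6·π_0 + 1/4·π_1 + 5/12·π_2
  π_1 = 5/12·π_0 + 1/2·π_1 + 1/4·π_2
  normalize: π_0 + π_1 + π_2 = 1
Solving the linear system gives exactly π = [39/139, 55/139, 45/139].

π = [0.2806, 0.3957, 0.3237]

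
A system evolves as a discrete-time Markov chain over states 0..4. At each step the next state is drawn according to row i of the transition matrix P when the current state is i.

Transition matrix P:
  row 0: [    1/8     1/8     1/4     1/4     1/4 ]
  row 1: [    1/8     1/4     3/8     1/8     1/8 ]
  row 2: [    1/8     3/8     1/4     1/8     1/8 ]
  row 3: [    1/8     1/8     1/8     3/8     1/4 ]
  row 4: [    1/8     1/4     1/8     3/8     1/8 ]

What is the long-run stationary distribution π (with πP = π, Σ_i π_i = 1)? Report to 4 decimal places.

π = [0.1250, 0.2322, 0.2271, 0.2446, 0.1712]

Balance equations π_j = Σ_i π_i·P[i][j]:
  π_0 = 1/8·π_0 + 1/8·π_1 + 1/8·π_2 + 1/8·π_3 + 1/8·π_4
  π_1 = 1/8·π_0 + 1/4·π_1 + 3/8·π_2 + 1/8·π_3 + 1/4·π_4
  π_2 = 1/4·π_0 + 3/8·π_1 + 1/4·π_2 + 1/8·π_3 + 1/8·π_4
  π_3 = 1/4·π_0 + 1/8·π_1 + 1/8·π_2 + 3/8·π_3 + 3/8·π_4
  normalize: π_0 + π_1 + π_2 + π_3 + π_4 = 1
Solving the linear system gives exactly π = [1/8, 769/3312, 47/207, 45/184, 63/368].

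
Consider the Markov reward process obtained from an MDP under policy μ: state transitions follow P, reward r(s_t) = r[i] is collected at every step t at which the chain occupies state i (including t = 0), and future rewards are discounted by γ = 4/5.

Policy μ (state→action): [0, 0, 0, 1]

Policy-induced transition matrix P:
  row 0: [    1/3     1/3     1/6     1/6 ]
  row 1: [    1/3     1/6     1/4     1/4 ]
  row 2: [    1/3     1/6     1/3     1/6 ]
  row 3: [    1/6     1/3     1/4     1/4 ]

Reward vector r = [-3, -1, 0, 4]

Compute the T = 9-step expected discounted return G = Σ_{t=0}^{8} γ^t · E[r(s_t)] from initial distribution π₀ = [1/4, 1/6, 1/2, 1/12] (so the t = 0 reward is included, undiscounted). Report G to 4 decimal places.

G = -1.7792

t=0: π = [0.2500, 0.1667, 0.5000, 0.0833], E[r] = -0.5833, γ^t·E[r] = -0.583333, running G = -0.583333
t=1: π = [0.3194, 0.2222, 0.2708, 0.1875], E[r] = -0.4306, γ^t·E[r] = -0.344444, running G = -0.927778
t=2: π = [0.3021, 0.2512, 0.2459, 0.2008], E[r] = -0.3542, γ^t·E[r] = -0.226667, running G = -1.154444
t=3: π = [0.2999, 0.2505, 0.2453, 0.2043], E[r] = -0.3328, γ^t·E[r] = -0.170370, running G = -1.324815
t=4: π = [0.2993, 0.2507, 0.2455, 0.2046], E[r] = -0.3303, γ^t·E[r] = -0.135276, running G = -1.460091
t=5: π = [0.2992, 0.2506, 0.2455, 0.2046], E[r] = -0.3299, γ^t·E[r] = -0.108113, running G = -1.568204
t=6: π = [0.2992, 0.2506, 0.2455, 0.2046], E[r] = -0.3299, γ^t·E[r] = -0.086487, running G = -1.654691
t=7: π = [0.2992, 0.2506, 0.2455, 0.2046], E[r] = -0.3299, γ^t·E[r] = -0.069190, running G = -1.723881
t=8: π = [0.2992, 0.2506, 0.2455, 0.2046], E[r] = -0.3299, γ^t·E[r] = -0.055352, running G = -1.779232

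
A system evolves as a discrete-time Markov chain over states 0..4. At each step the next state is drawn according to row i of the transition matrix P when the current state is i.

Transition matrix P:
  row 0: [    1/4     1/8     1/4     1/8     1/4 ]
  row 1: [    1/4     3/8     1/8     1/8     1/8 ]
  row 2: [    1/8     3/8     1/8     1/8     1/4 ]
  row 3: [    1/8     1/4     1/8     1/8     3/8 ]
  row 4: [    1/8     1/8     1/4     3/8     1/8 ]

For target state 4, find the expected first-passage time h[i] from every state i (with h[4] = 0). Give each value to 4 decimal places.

First-step conditioning: h[4] = 0; for i ≠ 4, h[i] = 1 + Σ_k P[i][k]·h[k].
  h[0] = 1 + 1/4·h[0] + 1/8·h[1] + 1/4·h[2] + 1/8·h[3]
  h[1] = 1 + 1/4·h[0] + 3/8·h[1] + 1/8·h[2] + 1/8·h[3]
  h[2] = 1 + 1/8·h[0] + 3/8·h[1] + 1/8·h[2] + 1/8·h[3]
  h[3] = 1 + 1/8·h[0] + 1/4·h[1] + 1/8·h[2] + 1/8·h[3]
Solving the 4×4 linear system over states ≠ 4 gives exactly h = [3584/841, 4160/841, 128/29, 3192/841, 0] (h[4] = 0 is the target).

h = [4.2616, 4.9465, 4.4138, 3.7955, 0.0000]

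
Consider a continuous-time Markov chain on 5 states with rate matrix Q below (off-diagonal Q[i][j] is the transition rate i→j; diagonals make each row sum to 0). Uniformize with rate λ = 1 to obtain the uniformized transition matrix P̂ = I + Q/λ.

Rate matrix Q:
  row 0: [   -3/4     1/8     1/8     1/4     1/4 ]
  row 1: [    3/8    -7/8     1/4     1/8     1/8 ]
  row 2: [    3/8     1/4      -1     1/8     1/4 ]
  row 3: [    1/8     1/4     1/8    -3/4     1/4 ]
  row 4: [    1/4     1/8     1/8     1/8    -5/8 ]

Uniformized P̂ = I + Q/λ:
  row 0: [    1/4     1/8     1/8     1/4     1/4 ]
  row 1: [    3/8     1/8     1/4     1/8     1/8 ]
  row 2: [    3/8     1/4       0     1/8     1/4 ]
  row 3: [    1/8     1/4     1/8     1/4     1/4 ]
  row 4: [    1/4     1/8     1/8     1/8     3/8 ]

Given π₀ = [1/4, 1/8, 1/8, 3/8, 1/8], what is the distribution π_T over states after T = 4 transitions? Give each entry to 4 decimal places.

t=0: π = [0.2500, 0.1250, 0.1250, 0.3750, 0.1250]
t=1: π = [0.2344, 0.1875, 0.1250, 0.2031, 0.2500]
t=2: π = [0.2637, 0.1660, 0.1328, 0.1797, 0.2578]
t=3: π = [0.2649, 0.1641, 0.1292, 0.1804, 0.2615]
t=4: π = [0.2641, 0.1637, 0.1294, 0.1807, 0.2622]

π = [0.2641, 0.1637, 0.1294, 0.1807, 0.2622]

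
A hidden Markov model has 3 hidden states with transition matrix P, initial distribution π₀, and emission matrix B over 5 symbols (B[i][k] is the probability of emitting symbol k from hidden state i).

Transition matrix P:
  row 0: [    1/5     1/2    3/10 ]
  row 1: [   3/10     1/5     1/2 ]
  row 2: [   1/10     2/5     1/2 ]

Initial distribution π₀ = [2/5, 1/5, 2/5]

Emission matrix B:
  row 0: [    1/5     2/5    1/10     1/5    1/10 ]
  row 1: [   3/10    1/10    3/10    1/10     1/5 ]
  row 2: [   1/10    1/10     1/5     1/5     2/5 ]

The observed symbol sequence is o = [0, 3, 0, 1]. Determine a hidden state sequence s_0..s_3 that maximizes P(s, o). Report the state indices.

t=0: δ = [8.000e-02, 6.000e-02, 4.000e-02]  (obs o_0=0)
t=1: δ = [3.600e-03, 4.000e-03, 6.000e-03]  ψ = [1, 0, 1]  (obs o_1=3)
t=2: δ = [2.400e-04, 7.200e-04, 3.000e-04]  ψ = [1, 2, 2]  (obs o_2=0)
t=3: δ = [8.640e-05, 1.440e-05, 3.600e-05]  ψ = [1, 1, 1]  (obs o_3=1)
backtrack: best end state = 0; path = [1, 2, 1, 0]

path = [1, 2, 1, 0]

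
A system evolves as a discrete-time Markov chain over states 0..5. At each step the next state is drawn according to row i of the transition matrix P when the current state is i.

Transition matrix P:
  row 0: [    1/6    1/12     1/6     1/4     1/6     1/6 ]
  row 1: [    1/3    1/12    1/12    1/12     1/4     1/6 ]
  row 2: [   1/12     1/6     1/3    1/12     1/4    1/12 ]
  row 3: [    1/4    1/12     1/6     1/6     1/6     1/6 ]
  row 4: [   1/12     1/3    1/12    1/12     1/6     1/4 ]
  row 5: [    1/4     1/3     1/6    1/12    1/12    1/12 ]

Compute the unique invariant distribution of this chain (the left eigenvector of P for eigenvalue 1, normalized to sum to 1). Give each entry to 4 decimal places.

Balance equations π_j = Σ_i π_i·P[i][j]:
  π_0 = 1/6·π_0 + 1/3·π_1 + 1/12·π_2 + 1/4·π_3 + 1/12·π_4 + 1/4·π_5
  π_1 = 1/12·π_0 + 1/12·π_1 + 1/6·π_2 + 1/12·π_3 + 1/3·π_4 + 1/3·π_5
  π_2 = 1/6·π_0 + 1/12·π_1 + 1/3·π_2 + 1/6·π_3 + 1/12·π_4 + 1/6·π_5
  π_3 = 1/4·π_0 + 1/12·π_1 + 1/12·π_2 + 1/6·π_3 + 1/12·π_4 + 1/12·π_5
  π_4 = 1/6·π_0 + 1/4·π_1 + 1/4·π_2 + 1/6·π_3 + 1/6·π_4 + 1/12·π_5
  normalize: π_0 + π_1 + π_2 + π_3 + π_4 + π_5 = 1
Solving the linear system gives exactly π = [11677/60983, 851/4691, 1535/9382, 7667/60983, 856/4691, 1457/9382].

π = [0.1915, 0.1814, 0.1636, 0.1257, 0.1825, 0.1553]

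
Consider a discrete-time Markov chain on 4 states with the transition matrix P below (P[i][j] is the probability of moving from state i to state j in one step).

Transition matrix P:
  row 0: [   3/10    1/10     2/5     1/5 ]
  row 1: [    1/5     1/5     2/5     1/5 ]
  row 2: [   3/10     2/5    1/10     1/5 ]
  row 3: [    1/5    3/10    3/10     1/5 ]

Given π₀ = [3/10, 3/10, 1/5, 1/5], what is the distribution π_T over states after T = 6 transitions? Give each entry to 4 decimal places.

π = [0.2547, 0.2530, 0.2922, 0.2000]

t=0: π = [0.3000, 0.3000, 0.2000, 0.2000]
t=1: π = [0.2500, 0.2300, 0.3200, 0.2000]
t=2: π = [0.2570, 0.2590, 0.2840, 0.2000]
t=3: π = [0.2541, 0.2511, 0.2948, 0.2000]
t=4: π = [0.2549, 0.2536, 0.2916, 0.2000]
t=5: π = [0.2546, 0.2528, 0.2925, 0.2000]
t=6: π = [0.2547, 0.2530, 0.2922, 0.2000]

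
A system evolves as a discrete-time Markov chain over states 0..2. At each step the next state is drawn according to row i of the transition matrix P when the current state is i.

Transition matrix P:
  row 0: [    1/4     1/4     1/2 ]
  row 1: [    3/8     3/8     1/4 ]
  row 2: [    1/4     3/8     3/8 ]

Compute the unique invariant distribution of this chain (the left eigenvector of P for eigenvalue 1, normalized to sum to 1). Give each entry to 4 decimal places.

Balance equations π_j = Σ_i π_i·P[i][j]:
  π_0 = 1/4·π_0 + 3/8·π_1 + 1/4·π_2
  π_1 = 1/4·π_0 + 3/8·π_1 + 3/8·π_2
  normalize: π_0 + π_1 + π_2 = 1
Solving the linear system gives exactly π = [19/65, 22/65, 24/65].

π = [0.2923, 0.3385, 0.3692]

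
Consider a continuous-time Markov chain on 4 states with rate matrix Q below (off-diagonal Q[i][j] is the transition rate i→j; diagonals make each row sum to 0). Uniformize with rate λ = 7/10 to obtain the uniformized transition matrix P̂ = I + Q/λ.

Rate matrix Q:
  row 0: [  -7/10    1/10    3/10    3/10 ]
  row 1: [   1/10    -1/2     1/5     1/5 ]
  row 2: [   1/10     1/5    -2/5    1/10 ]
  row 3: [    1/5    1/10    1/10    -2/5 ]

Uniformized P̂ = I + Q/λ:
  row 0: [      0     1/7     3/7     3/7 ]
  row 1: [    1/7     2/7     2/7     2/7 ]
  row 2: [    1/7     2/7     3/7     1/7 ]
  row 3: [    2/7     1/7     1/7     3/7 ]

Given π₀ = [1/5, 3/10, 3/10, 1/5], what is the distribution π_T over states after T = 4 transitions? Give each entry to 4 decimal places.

π = [0.1637, 0.2185, 0.3092, 0.3086]

t=0: π = [0.2000, 0.3000, 0.3000, 0.2000]
t=1: π = [0.1429, 0.2286, 0.3286, 0.3000]
t=2: π = [0.1653, 0.2224, 0.3102, 0.3020]
t=3: π = [0.1624, 0.2190, 0.3105, 0.3082]
t=4: π = [0.1637, 0.2185, 0.3092, 0.3086]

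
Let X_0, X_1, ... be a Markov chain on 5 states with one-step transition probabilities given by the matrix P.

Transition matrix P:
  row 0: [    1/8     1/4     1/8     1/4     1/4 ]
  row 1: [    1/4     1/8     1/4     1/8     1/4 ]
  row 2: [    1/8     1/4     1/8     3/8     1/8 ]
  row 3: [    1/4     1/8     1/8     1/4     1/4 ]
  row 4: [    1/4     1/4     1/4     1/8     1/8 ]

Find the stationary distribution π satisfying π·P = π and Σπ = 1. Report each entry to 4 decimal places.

Balance equations π_j = Σ_i π_i·P[i][j]:
  π_0 = 1/8·π_0 + 1/4·π_1 + 1/8·π_2 + 1/4·π_3 + 1/4·π_4
  π_1 = 1/4·π_0 + 1/8·π_1 + 1/4·π_2 + 1/8·π_3 + 1/4·π_4
  π_2 = 1/8·π_0 + 1/4·π_1 + 1/8·π_2 + 1/8·π_3 + 1/4·π_4
  π_3 = 1/4·π_0 + 1/8·π_1 + 3/8·π_2 + 1/4·π_3 + 1/8·π_4
  normalize: π_0 + π_1 + π_2 + π_3 + π_4 = 1
Solving the linear system gives exactly π = [117/577, 114/577, 101/577, 128/577, 117/577].

π = [0.2028, 0.1976, 0.1750, 0.2218, 0.2028]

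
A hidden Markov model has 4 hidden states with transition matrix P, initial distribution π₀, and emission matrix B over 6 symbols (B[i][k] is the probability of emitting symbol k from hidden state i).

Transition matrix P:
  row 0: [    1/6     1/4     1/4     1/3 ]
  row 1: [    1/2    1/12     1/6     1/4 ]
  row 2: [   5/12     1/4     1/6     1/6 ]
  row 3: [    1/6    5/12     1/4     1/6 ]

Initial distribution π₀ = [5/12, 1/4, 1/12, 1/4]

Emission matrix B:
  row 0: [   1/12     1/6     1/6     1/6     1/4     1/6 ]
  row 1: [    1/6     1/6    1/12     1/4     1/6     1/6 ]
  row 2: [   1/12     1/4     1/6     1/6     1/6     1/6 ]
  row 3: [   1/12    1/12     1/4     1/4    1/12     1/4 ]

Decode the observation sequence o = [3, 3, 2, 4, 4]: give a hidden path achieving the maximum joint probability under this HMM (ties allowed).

t=0: δ = [6.944e-02, 6.250e-02, 1.389e-02, 6.250e-02]  (obs o_0=3)
t=1: δ = [5.208e-03, 6.510e-03, 2.894e-03, 5.787e-03]  ψ = [1, 3, 0, 0]  (obs o_1=3)
t=2: δ = [5.425e-04, 2.009e-04, 2.411e-04, 4.340e-04]  ψ = [1, 3, 3, 0]  (obs o_2=2)
t=3: δ = [2.512e-05, 3.014e-05, 2.261e-05, 1.507e-05]  ψ = [1, 3, 0, 0]  (obs o_3=4)
t=4: δ = [3.768e-06, 1.047e-06, 1.047e-06, 6.977e-07]  ψ = [1, 0, 0, 0]  (obs o_4=4)
backtrack: best end state = 0; path = [1, 0, 3, 1, 0]

path = [1, 0, 3, 1, 0]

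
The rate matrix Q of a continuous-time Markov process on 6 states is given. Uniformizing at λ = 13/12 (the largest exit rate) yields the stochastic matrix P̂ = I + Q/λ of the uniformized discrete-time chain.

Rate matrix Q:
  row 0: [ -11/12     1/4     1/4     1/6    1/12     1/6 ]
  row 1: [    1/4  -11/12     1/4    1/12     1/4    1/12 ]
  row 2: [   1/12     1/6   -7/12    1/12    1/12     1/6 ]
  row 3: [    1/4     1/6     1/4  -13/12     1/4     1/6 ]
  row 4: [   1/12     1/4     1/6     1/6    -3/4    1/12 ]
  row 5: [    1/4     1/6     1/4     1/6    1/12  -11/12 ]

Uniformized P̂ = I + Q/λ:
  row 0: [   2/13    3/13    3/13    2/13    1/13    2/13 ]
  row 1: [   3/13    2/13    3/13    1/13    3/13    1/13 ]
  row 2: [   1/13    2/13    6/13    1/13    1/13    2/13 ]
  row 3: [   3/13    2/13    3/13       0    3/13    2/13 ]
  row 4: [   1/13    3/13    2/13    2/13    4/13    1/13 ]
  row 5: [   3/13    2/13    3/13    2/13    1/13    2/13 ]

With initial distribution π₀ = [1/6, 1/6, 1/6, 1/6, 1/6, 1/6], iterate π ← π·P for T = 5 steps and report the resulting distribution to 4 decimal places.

π = [0.1514, 0.1775, 0.2842, 0.1026, 0.1561, 0.1282]

t=0: π = [0.1667, 0.1667, 0.1667, 0.1667, 0.1667, 0.1667]
t=1: π = [0.1667, 0.1795, 0.2564, 0.1026, 0.1667, 0.1282]
t=2: π = [0.1529, 0.1795, 0.2771, 0.1045, 0.1588, 0.1272]
t=3: π = [0.1519, 0.1778, 0.2825, 0.1026, 0.1573, 0.1278]
t=4: π = [0.1514, 0.1776, 0.2839, 0.1026, 0.1564, 0.1281]
t=5: π = [0.1514, 0.1775, 0.2842, 0.1026, 0.1561, 0.1282]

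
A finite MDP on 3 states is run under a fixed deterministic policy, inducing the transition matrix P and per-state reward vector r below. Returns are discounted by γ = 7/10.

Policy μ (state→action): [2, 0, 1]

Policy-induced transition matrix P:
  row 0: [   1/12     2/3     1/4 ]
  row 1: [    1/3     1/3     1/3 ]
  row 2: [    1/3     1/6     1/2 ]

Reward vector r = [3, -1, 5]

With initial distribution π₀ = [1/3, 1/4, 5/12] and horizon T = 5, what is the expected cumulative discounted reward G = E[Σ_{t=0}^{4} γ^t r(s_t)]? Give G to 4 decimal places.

t=0: π = [0.3333, 0.2500, 0.4167], E[r] = 2.8333, γ^t·E[r] = 2.833333, running G = 2.833333
t=1: π = [0.2500, 0.3750, 0.3750], E[r] = 2.2500, γ^t·E[r] = 1.575000, running G = 4.408333
t=2: π = [0.2708, 0.3542, 0.3750], E[r] = 2.3333, γ^t·E[r] = 1.143333, running G = 5.551667
t=3: π = [0.2656, 0.3611, 0.3733], E[r] = 2.3021, γ^t·E[r] = 0.789615, running G = 6.341281
t=4: π = [0.2669, 0.3597, 0.3734], E[r] = 2.3082, γ^t·E[r] = 0.554189, running G = 6.895470

G = 6.8955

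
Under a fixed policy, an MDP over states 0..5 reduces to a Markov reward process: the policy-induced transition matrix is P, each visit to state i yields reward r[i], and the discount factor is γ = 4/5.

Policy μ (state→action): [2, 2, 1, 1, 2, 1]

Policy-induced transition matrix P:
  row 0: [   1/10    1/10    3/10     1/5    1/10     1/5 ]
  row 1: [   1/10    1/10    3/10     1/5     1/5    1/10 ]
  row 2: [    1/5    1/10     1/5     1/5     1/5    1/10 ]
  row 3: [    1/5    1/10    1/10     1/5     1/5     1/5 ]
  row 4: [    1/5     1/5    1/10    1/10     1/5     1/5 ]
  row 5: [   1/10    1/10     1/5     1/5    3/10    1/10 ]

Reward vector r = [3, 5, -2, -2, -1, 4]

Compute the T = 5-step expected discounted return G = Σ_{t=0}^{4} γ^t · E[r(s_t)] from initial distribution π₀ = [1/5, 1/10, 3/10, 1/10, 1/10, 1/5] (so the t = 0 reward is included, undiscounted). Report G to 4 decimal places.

t=0: π = [0.2000, 0.1000, 0.3000, 0.1000, 0.1000, 0.2000], E[r] = 1.0000, γ^t·E[r] = 1.000000, running G = 1.000000
t=1: π = [0.1500, 0.1100, 0.2100, 0.1900, 0.2000, 0.1400], E[r] = 0.5600, γ^t·E[r] = 0.448000, running G = 1.448000
t=2: π = [0.1600, 0.1200, 0.1870, 0.1800, 0.1990, 0.1540], E[r] = 0.7630, γ^t·E[r] = 0.488320, running G = 1.936320
t=3: π = [0.1566, 0.1199, 0.1901, 0.1801, 0.1994, 0.1539], E[r] = 0.7451, γ^t·E[r] = 0.381491, running G = 2.317811
t=4: π = [0.1570, 0.1199, 0.1897, 0.1801, 0.1997, 0.1536], E[r] = 0.7458, γ^t·E[r] = 0.305467, running G = 2.623279

G = 2.6233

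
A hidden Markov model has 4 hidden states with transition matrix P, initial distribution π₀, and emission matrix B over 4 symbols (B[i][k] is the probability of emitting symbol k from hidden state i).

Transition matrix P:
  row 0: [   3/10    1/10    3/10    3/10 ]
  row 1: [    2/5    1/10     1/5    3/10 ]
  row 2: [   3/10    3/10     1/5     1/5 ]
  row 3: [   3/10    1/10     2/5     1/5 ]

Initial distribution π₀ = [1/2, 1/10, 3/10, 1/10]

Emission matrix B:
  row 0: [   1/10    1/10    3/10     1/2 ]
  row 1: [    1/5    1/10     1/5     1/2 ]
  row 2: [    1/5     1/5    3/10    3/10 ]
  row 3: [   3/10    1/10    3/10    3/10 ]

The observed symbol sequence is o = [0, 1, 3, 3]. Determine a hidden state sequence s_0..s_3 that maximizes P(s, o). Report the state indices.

t=0: δ = [5.000e-02, 2.000e-02, 6.000e-02, 3.000e-02]  (obs o_0=0)
t=1: δ = [1.800e-03, 1.800e-03, 3.000e-03, 1.500e-03]  ψ = [2, 2, 0, 0]  (obs o_1=1)
t=2: δ = [4.500e-04, 4.500e-04, 1.800e-04, 1.800e-04]  ψ = [2, 2, 2, 2]  (obs o_2=3)
t=3: δ = [9.000e-05, 2.700e-05, 4.050e-05, 4.050e-05]  ψ = [1, 2, 0, 0]  (obs o_3=3)
backtrack: best end state = 0; path = [0, 2, 1, 0]

path = [0, 2, 1, 0]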